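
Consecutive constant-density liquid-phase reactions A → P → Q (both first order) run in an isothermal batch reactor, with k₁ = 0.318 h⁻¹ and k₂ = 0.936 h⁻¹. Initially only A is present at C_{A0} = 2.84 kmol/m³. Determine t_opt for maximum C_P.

The intermediate peaks when r₁ = r₂, i.e. k₁e^(−k₁t) = k₂e^(−k₂t), giving t_opt = ln(k₂/k₁)/(k₂−k₁).
= ln(0.936/0.318)/(0.936−0.318) = ln(2.943)/0.6180 = 1.080/0.6180 = 1.75 h.

1.75 h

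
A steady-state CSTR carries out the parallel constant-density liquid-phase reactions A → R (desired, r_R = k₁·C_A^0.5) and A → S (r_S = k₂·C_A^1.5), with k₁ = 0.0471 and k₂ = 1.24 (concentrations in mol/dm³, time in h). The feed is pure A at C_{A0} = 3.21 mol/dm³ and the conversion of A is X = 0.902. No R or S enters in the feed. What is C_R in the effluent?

Exit C_A = C_{A0}(1−X) = 3.21×0.0980 = 0.3146 mol/dm³.
Rates in a CSTR are evaluated at the outlet concentration: r_R = 0.0471×0.3146^0.5 = 0.02642, r_S = 1.24×0.3146^1.5 = 0.2188.
Fraction of consumed A going to R: r_R/(r_R+r_S) = 0.1077.
C_R = 0.1077·C_{A0}·X = 0.1077×3.21×0.902 = 0.312 mol/dm³.

0.312 mol/dm³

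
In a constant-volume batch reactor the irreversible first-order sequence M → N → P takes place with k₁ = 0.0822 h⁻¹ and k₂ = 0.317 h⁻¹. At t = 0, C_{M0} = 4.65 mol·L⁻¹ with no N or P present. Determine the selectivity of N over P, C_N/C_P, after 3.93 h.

The intermediate concentration in a first-order A→B→C sequence is C_N = k₁C_{M0}(e^(−k₁t) − e^(−k₂t))/(k₂−k₁).
e^(−k₁t) = e^(−0.0822×3.93) = e^(−0.3230) = 0.7239; e^(−k₂t) = e^(−1.246) = 0.2877.
C_N = 0.0822×4.65/(0.317−0.0822) × (0.7239−0.2877) = 1.628×0.4362 = 0.7101 mol·L⁻¹.
C_M = C_{M0}e^(−k₁t) = 3.366 mol·L⁻¹, so C_P = C_{M0}−C_M−C_N = 0.5735 mol·L⁻¹; C_N/C_P = 1.24.

1.24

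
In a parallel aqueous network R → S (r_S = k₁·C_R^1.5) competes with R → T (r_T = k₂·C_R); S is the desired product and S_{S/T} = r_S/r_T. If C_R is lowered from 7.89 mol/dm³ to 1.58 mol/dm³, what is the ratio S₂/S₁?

0.447

S_{S/T} = (k₁/k₂)·C_R^0.5, so S₂/S₁ = (C_{R,2}/C_{R,1})^0.5.
= (1.58/7.89)^0.5 = (0.2003)^0.5 = 0.447.
Selectivity toward S falls as C_R falls — high-concentration operation is favoured.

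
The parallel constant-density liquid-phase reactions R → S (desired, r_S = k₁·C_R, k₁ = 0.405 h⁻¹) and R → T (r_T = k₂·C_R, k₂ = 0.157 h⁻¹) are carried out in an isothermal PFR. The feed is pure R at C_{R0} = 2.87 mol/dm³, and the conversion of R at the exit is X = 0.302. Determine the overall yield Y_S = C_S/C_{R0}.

0.218

C_R = C_{R0}(1−X) = 2.003 mol/dm³.
Both paths are first order in R, so the instantaneous fraction to S is constant: dC_S/d(−C_R) = k₁/(k₁+k₂) = 0.7206.
C_S = 0.7206·(C_{R0}−C_R) = 0.7206×0.8667 = 0.625 mol/dm³.
Y_S = C_S/C_{R0} = 0.6246/2.87 = 0.218.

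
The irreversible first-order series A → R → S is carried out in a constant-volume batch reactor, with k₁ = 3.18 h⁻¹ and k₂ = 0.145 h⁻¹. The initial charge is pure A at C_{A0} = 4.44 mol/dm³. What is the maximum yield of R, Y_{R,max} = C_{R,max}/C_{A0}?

0.863

For a first-order series the maximum intermediate yield is C_{R,max}/C_{A0} = (k₁/k₂)^[k₂/(k₂−k₁)].
= (3.18/0.145)^(0.145/(0.145−3.18)) = (21.93)^(-0.04778) = 0.8628.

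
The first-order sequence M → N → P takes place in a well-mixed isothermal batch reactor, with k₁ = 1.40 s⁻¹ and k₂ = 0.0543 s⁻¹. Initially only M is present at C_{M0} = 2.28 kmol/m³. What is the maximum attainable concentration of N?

At the optimum, C_{N,max}/C_{M0} = (k₁/k₂)^[k₂/(k₂−k₁)].
= (1.40/0.0543)^(0.0543/(0.0543−1.40)) = (25.78)^(-0.04035) = 0.8771.
C_{N,max} = 0.8771×2.28 = 2.00 kmol/m³.

2.00 kmol/m³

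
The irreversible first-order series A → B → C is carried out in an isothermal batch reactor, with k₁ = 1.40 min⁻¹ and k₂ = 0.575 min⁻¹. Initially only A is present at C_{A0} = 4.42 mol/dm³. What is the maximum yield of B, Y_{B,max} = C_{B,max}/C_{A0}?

0.538

At the optimum, C_{B,max}/C_{A0} = (k₁/k₂)^[k₂/(k₂−k₁)].
= (1.40/0.575)^(0.575/(0.575−1.40)) = (2.435)^(-0.6970) = 0.5378.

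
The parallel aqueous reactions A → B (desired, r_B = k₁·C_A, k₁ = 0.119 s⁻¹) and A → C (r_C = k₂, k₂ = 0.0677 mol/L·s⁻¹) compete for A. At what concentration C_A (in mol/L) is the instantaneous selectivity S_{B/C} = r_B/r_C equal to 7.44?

S_{B/C} = (k₁/k₂)·C_A ⇒ C_A = S·k₂/k₁.
= 7.44×0.0677/0.119 = 4.23 mol/L.

4.23 mol/L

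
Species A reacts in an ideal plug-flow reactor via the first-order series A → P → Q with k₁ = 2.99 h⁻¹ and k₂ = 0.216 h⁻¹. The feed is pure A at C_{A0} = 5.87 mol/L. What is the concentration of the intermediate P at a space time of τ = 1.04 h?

4.77 mol/L

The intermediate concentration in a first-order A→B→C sequence is C_P = k₁C_{A0}(e^(−k₁τ) − e^(−k₂τ))/(k₂−k₁).
e^(−k₁τ) = e^(−2.99×1.04) = e^(−3.110) = 0.04462; e^(−k₂τ) = e^(−0.2246) = 0.7988.
C_P = 2.99×5.87/(0.216−2.99) × (0.04462−0.7988) = (-6.327)×(-0.7542) = 4.772 mol/L.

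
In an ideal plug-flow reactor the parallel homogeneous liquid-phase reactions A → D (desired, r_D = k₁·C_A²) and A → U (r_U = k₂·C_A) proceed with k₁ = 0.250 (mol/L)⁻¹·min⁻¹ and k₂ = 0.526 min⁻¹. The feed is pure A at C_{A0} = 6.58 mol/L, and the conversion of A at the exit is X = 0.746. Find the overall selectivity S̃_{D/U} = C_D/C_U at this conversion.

1.80

C_A = C_{A0}(1−X) = 1.671 mol/L.
Along a PFR/batch, dC_U/dC_A = −r_U/(r_D+r_U) = −k₂/(k₂+k₁·C_A).
Integrating from C_{A0} to C_A: C_U = (0.526/0.250)·ln[(0.526+0.250·6.58)/(0.526+0.250·1.67)] = 2.104·ln(2.171/0.9438) = 1.753 mol/L.
Then C_D = (C_{A0}−C_A) − C_U = 4.909 − 1.753 = 3.156 mol/L.
S̃_{D/U} = C_D/C_U = 3.156/1.753 = 1.80.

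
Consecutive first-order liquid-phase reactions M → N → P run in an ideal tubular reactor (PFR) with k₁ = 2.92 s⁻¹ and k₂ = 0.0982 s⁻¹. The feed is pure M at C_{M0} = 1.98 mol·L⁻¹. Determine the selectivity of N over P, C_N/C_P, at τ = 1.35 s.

9.39

For first-order series with pure M initially, C_N(τ) = k₁C_{M0}/(k₂−k₁)·(e^(−k₁τ) − e^(−k₂τ)).
e^(−k₁τ) = e^(−2.92×1.35) = e^(−3.942) = 0.01941; e^(−k₂τ) = e^(−0.1326) = 0.8758.
C_N = 2.92×1.98/(0.0982−2.92) × (0.01941−0.8758) = (-2.049)×(-0.8564) = 1.755 mol·L⁻¹.
C_M = C_{M0}e^(−k₁τ) = 0.03843 mol·L⁻¹, so C_P = C_{M0}−C_M−C_N = 0.1868 mol·L⁻¹; C_N/C_P = 9.39.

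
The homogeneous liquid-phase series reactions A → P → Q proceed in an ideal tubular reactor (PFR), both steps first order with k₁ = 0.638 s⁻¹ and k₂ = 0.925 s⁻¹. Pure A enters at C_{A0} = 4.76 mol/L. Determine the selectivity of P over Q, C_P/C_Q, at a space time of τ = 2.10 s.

0.555

Solving the coupled first-order balances gives C_P(τ) = [k₁/(k₂−k₁)]·C_{A0}·(e^(−k₁τ) − e^(−k₂τ)).
e^(−k₁τ) = e^(−0.638×2.10) = e^(−1.340) = 0.2619; e^(−k₂τ) = e^(−1.943) = 0.1433.
C_P = 0.638×4.76/(0.925−0.638) × (0.2619−0.1433) = 10.58×0.1186 = 1.254 mol/L.
C_A = C_{A0}e^(−k₁τ) = 1.247 mol/L, so C_Q = C_{A0}−C_A−C_P = 2.259 mol/L; C_P/C_Q = 0.555.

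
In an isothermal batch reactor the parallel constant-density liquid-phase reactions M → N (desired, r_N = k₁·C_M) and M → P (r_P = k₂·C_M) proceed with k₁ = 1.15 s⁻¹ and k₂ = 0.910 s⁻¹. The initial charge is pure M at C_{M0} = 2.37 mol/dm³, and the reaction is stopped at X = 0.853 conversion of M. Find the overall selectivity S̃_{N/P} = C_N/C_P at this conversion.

C_M = C_{M0}(1−X) = 0.3484 mol/dm³.
Both paths are first order in M, so the instantaneous fraction to N is constant: dC_N/d(−C_M) = k₁/(k₁+k₂) = 0.5583.
C_N = 0.5583·(C_{M0}−C_M) = 0.5583×2.022 = 1.13 mol/dm³.
C_P = (C_{M0}−C_M)−C_N = 0.8930 mol/dm³; S̃_{N/P} = 1.129/0.8930 = 1.26.

1.26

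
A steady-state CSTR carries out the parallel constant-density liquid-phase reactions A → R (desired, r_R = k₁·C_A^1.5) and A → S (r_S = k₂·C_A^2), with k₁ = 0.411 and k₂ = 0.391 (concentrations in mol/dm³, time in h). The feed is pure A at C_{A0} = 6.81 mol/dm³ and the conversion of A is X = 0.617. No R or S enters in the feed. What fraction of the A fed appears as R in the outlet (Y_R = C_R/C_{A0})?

Exit C_A = C_{A0}(1−X) = 6.81×0.383 = 2.608 mol/dm³.
A CSTR operates uniformly at the exit composition, giving r_R = 1.731 and r_S = 2.660 (each k·C_A^n at C_A = 2.608).
Fraction of consumed A going to R: r_R/(r_R+r_S) = 0.3943.
C_R = 0.3943·C_{A0}·X = 0.3943×6.81×0.617 = 1.66 mol/dm³; Y_R = C_R/C_{A0} = 0.243.

0.243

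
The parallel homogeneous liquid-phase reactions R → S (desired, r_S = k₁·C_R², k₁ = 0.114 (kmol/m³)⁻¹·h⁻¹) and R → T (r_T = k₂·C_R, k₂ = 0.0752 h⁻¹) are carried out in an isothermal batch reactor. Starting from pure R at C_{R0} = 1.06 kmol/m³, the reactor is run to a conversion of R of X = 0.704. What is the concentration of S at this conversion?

C_R = C_{R0}(1−X) = 0.3138 kmol/m³.
Along a PFR/batch, dC_T/dC_R = −r_T/(r_S+r_T) = −k₂/(k₂+k₁·C_R).
Integrating from C_{R0} to C_R: C_T = (0.0752/0.114)·ln[(0.0752+0.114·1.06)/(0.0752+0.114·0.314)] = 0.6596·ln(0.1960/0.1110) = 0.3754 kmol/m³.
Then C_S = (C_{R0}−C_R) − C_T = 0.7462 − 0.3754 = 0.3709 kmol/m³.

0.371 kmol/m³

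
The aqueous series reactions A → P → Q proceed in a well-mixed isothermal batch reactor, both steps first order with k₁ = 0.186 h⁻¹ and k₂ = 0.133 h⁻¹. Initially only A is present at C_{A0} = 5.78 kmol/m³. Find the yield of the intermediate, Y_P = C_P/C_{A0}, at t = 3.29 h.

For first-order series with pure A initially, C_P(t) = k₁C_{A0}/(k₂−k₁)·(e^(−k₁t) − e^(−k₂t)).
e^(−k₁t) = e^(−0.186×3.29) = e^(−0.6119) = 0.5423; e^(−k₂t) = e^(−0.4376) = 0.6456.
C_P = 0.186×5.78/(0.133−0.186) × (0.5423−0.6456) = (-20.28)×(-0.1033) = 2.096 kmol/m³.
Y_P = C_P/C_{A0} = 2.096/5.78 = 0.363.

0.363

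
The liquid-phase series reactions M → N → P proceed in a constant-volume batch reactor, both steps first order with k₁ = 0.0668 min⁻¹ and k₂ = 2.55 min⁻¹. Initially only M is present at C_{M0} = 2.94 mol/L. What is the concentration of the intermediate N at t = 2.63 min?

0.0662 mol/L

For first-order series with pure M initially, C_N(t) = k₁C_{M0}/(k₂−k₁)·(e^(−k₁t) − e^(−k₂t)).
e^(−k₁t) = e^(−0.0668×2.63) = e^(−0.1757) = 0.8389; e^(−k₂t) = e^(−6.706) = 0.001223.
C_N = 0.0668×2.94/(2.55−0.0668) × (0.8389−0.001223) = 0.07909×0.8377 = 0.06625 mol/L.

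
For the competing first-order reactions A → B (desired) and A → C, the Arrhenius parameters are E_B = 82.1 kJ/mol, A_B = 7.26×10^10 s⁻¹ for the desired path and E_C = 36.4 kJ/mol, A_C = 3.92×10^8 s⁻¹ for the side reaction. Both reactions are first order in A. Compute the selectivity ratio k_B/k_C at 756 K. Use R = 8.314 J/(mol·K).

0.129

k_B/k_C = (A_B/A_C)·exp[−(E_B−E_C)/(RT)] = (A_B/A_C)·exp[(E_C−E_B)/(RT)].
(E_C−E_B)/(RT) = (36.4−82.1)×10³/(8.314×756) = -45700/6285 = -7.271.
k_B/k_C = (7.26×10^10/3.92×10^8)·exp(-7.271) = 185.2 × 6.955×10^-4 = 0.129.
Since E_B > E_C, raising the temperature improves selectivity toward B.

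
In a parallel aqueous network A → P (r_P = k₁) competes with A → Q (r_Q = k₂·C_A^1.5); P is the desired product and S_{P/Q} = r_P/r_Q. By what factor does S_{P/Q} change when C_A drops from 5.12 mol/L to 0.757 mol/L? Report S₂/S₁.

17.6

S_{P/Q} = (k₁/k₂)·C_A^-1.5, so S₂/S₁ = (C_{A,2}/C_{A,1})^-1.5.
= (0.757/5.12)^(-1.5) = (0.1479)^(-1.5) = 17.6.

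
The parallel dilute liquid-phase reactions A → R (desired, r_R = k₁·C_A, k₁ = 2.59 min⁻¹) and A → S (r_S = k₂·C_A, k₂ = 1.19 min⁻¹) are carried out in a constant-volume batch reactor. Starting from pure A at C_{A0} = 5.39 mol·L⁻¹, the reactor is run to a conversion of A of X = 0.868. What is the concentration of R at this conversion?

3.21 mol·L⁻¹

C_A = C_{A0}(1−X) = 0.7115 mol·L⁻¹.
Both paths are first order in A, so the instantaneous fraction to R is constant: dC_R/d(−C_A) = k₁/(k₁+k₂) = 0.6852.
C_R = 0.6852·(C_{A0}−C_A) = 0.6852×4.679 = 3.21 mol·L⁻¹.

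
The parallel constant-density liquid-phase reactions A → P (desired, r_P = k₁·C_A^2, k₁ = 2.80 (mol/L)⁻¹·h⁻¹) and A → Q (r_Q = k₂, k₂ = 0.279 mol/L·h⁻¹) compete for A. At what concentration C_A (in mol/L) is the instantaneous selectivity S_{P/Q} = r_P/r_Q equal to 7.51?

0.865 mol/L

S_{P/Q} = (k₁/k₂)·C_A^2 ⇒ C_A = (S·k₂/k₁)^(0.5).
= (7.51×0.279/2.80)^(0.5) = (0.7483)^(0.5) = 0.865 mol/L.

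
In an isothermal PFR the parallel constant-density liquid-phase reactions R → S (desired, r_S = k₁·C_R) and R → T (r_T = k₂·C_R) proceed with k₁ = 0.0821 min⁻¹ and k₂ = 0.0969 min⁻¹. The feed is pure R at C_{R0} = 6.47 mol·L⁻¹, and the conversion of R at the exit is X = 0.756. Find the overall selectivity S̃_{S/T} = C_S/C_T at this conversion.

0.847

C_R = C_{R0}(1−X) = 1.579 mol·L⁻¹.
Both paths are first order in R, so the instantaneous fraction to S is constant: dC_S/d(−C_R) = k₁/(k₁+k₂) = 0.4587.
C_S = 0.4587·(C_{R0}−C_R) = 0.4587×4.891 = 2.24 mol·L⁻¹.
C_T = (C_{R0}−C_R)−C_S = 2.648 mol·L⁻¹; S̃_{S/T} = 2.243/2.648 = 0.847.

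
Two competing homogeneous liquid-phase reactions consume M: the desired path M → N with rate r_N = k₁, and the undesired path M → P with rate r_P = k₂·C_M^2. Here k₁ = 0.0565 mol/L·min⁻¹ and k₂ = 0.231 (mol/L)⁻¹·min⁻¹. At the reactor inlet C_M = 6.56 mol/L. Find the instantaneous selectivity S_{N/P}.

S_{N/P} = r_N/r_P = (k₁)/(k₂·C_M^2) = (k₁/k₂)·C_M^-2.
= (0.0565) / (0.231×6.560^2) = 0.05650/9.941 = 0.00568.
The undesired path is higher order in M, so low C_M (CSTR or dilute feed) favours N.

0.00568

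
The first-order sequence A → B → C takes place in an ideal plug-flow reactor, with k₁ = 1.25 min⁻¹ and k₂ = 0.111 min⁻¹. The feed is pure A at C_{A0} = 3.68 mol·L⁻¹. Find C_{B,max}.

Evaluating C_B at τ_opt = ln(k₂/k₁)/(k₂−k₁) gives C_{B,max}/C_{A0} = (k₁/k₂)^[k₂/(k₂−k₁)].
= (1.25/0.111)^(0.111/(0.111−1.25)) = (11.26)^(-0.09745) = 0.7898.
C_{B,max} = 0.7898×3.68 = 2.91 mol·L⁻¹.

2.91 mol·L⁻¹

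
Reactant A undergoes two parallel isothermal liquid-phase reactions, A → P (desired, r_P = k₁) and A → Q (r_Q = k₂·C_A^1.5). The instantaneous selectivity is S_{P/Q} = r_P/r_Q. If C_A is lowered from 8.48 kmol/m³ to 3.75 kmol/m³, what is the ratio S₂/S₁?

3.40

S_{P/Q} = (k₁/k₂)·C_A^-1.5, so S₂/S₁ = (C_{A,2}/C_{A,1})^-1.5.
= (3.75/8.48)^(-1.5) = (0.4422)^(-1.5) = 3.40.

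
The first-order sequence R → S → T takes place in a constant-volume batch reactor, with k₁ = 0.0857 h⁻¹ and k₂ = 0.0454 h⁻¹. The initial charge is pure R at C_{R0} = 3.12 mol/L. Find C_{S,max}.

For a first-order series the maximum intermediate yield is C_{S,max}/C_{R0} = (k₁/k₂)^[k₂/(k₂−k₁)].
= (0.0857/0.0454)^(0.0454/(0.0454−0.0857)) = (1.888)^(-1.127) = 0.4888.
C_{S,max} = 0.4888×3.12 = 1.53 mol/L.

1.53 mol/L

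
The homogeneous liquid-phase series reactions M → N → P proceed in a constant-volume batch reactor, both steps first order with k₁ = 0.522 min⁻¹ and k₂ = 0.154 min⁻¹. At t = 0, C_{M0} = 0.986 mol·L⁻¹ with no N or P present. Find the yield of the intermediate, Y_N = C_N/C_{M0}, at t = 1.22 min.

Solving the coupled first-order balances gives C_N(t) = [k₁/(k₂−k₁)]·C_{M0}·(e^(−k₁t) − e^(−k₂t)).
e^(−k₁t) = e^(−0.522×1.22) = e^(−0.6368) = 0.5290; e^(−k₂t) = e^(−0.1879) = 0.8287.
C_N = 0.522×0.986/(0.154−0.522) × (0.5290−0.8287) = (-1.399)×(-0.2998) = 0.4192 mol·L⁻¹.
Y_N = C_N/C_{M0} = 0.4192/0.986 = 0.425.

0.425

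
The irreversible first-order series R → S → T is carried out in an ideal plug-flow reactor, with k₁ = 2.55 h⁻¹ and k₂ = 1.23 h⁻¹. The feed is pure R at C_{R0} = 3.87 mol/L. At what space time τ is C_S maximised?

For first-order series the maximum of C_S occurs at τ_opt = ln(k₂/k₁)/(k₂−k₁).
= ln(1.23/2.55)/(1.23−2.55) = ln(0.4824)/-1.320 = -0.7291/-1.320 = 0.552 h.

0.552 h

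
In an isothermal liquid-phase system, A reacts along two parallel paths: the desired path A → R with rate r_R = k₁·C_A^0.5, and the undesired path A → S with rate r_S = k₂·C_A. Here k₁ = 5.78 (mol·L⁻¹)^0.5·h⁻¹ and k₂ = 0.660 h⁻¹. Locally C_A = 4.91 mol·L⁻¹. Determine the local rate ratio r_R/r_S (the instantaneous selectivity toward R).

3.95

S_{R/S} = r_R/r_S = (k₁·C_A^0.5)/(k₂·C_A) = (k₁/k₂)·C_A^-0.5.
= (5.78×4.910^0.5) / (0.660×4.910) = 12.81/3.241 = 3.95.
The undesired path is higher order in A, so low C_A (CSTR or dilute feed) favours R.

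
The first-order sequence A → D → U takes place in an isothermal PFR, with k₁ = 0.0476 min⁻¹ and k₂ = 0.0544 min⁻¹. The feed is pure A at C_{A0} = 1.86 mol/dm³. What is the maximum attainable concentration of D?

0.639 mol/dm³

At the optimum, C_{D,max}/C_{A0} = (k₁/k₂)^[k₂/(k₂−k₁)].
= (0.0476/0.0544)^(0.0544/(0.0544−0.0476)) = (0.8750)^(8.000) = 0.3436.
C_{D,max} = 0.3436×1.86 = 0.639 mol/dm³.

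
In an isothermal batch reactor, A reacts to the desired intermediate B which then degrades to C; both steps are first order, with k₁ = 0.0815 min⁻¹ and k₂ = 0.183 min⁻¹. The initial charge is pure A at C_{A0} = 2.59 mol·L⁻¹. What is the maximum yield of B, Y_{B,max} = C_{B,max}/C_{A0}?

At the optimum, C_{B,max}/C_{A0} = (k₁/k₂)^[k₂/(k₂−k₁)].
= (0.0815/0.183)^(0.183/(0.183−0.0815)) = (0.4454)^(1.803) = 0.2326.

0.233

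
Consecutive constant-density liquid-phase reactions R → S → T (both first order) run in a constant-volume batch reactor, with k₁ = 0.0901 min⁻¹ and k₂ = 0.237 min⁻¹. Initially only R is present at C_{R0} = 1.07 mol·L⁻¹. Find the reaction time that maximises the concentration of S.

6.58 min

Setting dC_S/dt = 0 gives t_opt = ln(k₂/k₁)/(k₂−k₁).
= ln(0.237/0.0901)/(0.237−0.0901) = ln(2.630)/0.1469 = 0.9671/0.1469 = 6.58 min.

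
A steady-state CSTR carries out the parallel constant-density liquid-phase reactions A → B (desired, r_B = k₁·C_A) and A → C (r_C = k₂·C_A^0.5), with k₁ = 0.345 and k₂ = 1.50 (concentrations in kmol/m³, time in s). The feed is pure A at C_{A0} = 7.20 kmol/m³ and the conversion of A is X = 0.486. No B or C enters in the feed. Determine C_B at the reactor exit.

1.07 kmol/m³

Exit C_A = C_{A0}(1−X) = 7.20×0.514 = 3.701 kmol/m³.
In a CSTR the entire volume is at exit conditions, so r_B = 0.345×3.701 = 1.277 and r_C = 1.50×3.701^0.5 = 2.886.
Fraction of consumed A going to B: r_B/(r_B+r_C) = 0.3067.
C_B = 0.3067·C_{A0}·X = 0.3067×7.20×0.486 = 1.07 kmol/m³.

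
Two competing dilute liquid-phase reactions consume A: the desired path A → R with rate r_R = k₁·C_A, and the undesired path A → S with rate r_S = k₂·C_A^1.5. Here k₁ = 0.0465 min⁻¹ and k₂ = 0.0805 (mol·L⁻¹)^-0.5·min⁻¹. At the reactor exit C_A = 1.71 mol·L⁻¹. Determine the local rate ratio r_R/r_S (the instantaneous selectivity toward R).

S_{R/S} = r_R/r_S = (k₁·C_A)/(k₂·C_A^1.5) = (k₁/k₂)·C_A^-0.5.
= (0.0465×1.710) / (0.0805×1.710^1.5) = 0.07952/0.1800 = 0.442.
The undesired path is higher order in A, so low C_A (CSTR or dilute feed) favours R.

0.442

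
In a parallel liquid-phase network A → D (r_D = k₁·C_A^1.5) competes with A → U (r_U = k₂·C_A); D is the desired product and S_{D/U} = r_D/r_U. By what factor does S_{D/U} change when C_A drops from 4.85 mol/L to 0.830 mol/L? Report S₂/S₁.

S_{D/U} = (k₁/k₂)·C_A^0.5, so S₂/S₁ = (C_{A,2}/C_{A,1})^0.5.
= (0.830/4.85)^0.5 = (0.1711)^0.5 = 0.414.
Selectivity toward D falls as C_A falls — high-concentration operation is favoured.

0.414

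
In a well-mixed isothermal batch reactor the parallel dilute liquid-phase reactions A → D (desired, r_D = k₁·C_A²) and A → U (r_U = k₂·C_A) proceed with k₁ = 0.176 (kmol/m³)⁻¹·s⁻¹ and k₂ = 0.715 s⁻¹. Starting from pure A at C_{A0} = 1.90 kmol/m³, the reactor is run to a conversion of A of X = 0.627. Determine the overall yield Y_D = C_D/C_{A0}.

C_A = C_{A0}(1−X) = 0.7087 kmol/m³.
Along a PFR/batch, dC_U/dC_A = −r_U/(r_D+r_U) = −k₂/(k₂+k₁·C_A).
Integrating from C_{A0} to C_A: C_U = (0.715/0.176)·ln[(0.715+0.176·1.90)/(0.715+0.176·0.709)] = 4.062·ln(1.049/0.8397) = 0.9055 kmol/m³.
Then C_D = (C_{A0}−C_A) − C_U = 1.191 − 0.9055 = 0.2858 kmol/m³.
Y_D = C_D/C_{A0} = 0.2858/1.90 = 0.150.

0.150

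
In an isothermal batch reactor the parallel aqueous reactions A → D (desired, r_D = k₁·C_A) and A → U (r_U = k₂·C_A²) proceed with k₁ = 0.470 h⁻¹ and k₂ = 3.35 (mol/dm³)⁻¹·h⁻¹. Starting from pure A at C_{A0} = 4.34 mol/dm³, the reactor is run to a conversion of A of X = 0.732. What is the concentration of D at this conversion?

0.173 mol/dm³

C_A = C_{A0}(1−X) = 1.163 mol/dm³.
Along a PFR/batch, dC_D/dC_A = −r_D/(r_D+r_U) = −k₁/(k₁+k₂·C_A).
Integrating from C_{A0} to C_A: C_D = (0.470/3.35)·ln[(0.470+3.35·4.34)/(0.470+3.35·1.16)] = 0.1403·ln(15.01/4.366) = 0.1732 mol/dm³.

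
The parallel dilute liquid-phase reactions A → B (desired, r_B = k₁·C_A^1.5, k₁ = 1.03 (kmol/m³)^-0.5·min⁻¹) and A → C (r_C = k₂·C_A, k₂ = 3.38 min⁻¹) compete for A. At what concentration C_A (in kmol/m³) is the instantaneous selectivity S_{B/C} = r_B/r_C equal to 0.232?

S_{B/C} = (k₁/k₂)·C_A^0.5 ⇒ C_A = (S·k₂/k₁)^(2).
= (0.232×3.38/1.03)^(2) = (0.7613)^(2) = 0.580 kmol/m³.

0.580 kmol/m³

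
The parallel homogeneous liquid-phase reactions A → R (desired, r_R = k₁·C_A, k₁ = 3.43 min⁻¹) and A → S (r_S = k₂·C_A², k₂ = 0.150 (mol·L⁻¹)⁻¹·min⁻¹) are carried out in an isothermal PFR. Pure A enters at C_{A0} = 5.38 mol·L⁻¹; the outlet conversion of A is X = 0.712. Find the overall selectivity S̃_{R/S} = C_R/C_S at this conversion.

6.69

C_A = C_{A0}(1−X) = 1.549 mol·L⁻¹.
Along a PFR/batch, dC_R/dC_A = −r_R/(r_R+r_S) = −k₁/(k₁+k₂·C_A).
Integrating from C_{A0} to C_A: C_R = (3.43/0.150)·ln[(3.43+0.150·5.38)/(3.43+0.150·1.55)] = 22.87·ln(4.237/3.662) = 3.332 mol·L⁻¹.
C_S = (C_{A0}−C_A)−C_R = 0.4981 mol·L⁻¹; S̃_{R/S} = 3.332/0.4981 = 6.69.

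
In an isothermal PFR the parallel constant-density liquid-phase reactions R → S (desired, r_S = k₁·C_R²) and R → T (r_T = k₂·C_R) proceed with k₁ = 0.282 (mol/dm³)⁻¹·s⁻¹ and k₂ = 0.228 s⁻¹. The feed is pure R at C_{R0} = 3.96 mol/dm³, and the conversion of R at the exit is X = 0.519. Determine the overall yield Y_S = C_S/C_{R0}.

C_R = C_{R0}(1−X) = 1.905 mol/dm³.
Along a PFR/batch, dC_T/dC_R = −r_T/(r_S+r_T) = −k₂/(k₂+k₁·C_R).
Integrating from C_{R0} to C_R: C_T = (0.228/0.282)·ln[(0.228+0.282·3.96)/(0.228+0.282·1.90)] = 0.8085·ln(1.345/0.7651) = 0.4559 mol/dm³.
Then C_S = (C_{R0}−C_R) − C_T = 2.055 − 0.4559 = 1.599 mol/dm³.
Y_S = C_S/C_{R0} = 1.599/3.96 = 0.404.

0.404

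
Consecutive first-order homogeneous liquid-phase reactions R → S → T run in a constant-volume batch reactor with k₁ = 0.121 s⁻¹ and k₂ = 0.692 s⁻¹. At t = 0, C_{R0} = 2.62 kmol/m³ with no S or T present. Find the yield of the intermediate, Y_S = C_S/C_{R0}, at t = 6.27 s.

0.0965

Solving the coupled first-order balances gives C_S(t) = [k₁/(k₂−k₁)]·C_{R0}·(e^(−k₁t) − e^(−k₂t)).
e^(−k₁t) = e^(−0.121×6.27) = e^(−0.7587) = 0.4683; e^(−k₂t) = e^(−4.339) = 0.01305.
C_S = 0.121×2.62/(0.692−0.121) × (0.4683−0.01305) = 0.5552×0.4552 = 0.2527 kmol/m³.
Y_S = C_S/C_{R0} = 0.2527/2.62 = 0.0965.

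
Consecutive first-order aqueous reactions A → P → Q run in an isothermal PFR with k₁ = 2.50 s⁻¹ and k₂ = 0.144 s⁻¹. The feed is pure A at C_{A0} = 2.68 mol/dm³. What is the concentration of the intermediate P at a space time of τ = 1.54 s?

Solving the coupled first-order balances gives C_P(τ) = [k₁/(k₂−k₁)]·C_{A0}·(e^(−k₁τ) − e^(−k₂τ)).
e^(−k₁τ) = e^(−2.50×1.54) = e^(−3.850) = 0.02128; e^(−k₂τ) = e^(−0.2218) = 0.8011.
C_P = 2.50×2.68/(0.144−2.50) × (0.02128−0.8011) = (-2.844)×(-0.7798) = 2.218 mol/dm³.

2.22 mol/dm³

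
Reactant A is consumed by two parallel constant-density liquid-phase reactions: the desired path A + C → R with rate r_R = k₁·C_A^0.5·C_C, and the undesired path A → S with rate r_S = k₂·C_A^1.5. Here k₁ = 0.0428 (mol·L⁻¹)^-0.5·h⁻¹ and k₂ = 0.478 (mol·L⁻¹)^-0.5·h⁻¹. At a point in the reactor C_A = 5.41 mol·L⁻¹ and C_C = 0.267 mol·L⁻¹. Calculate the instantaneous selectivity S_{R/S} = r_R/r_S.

S_{R/S} = r_R/r_S = (k₁·C_A^0.5·C_C)/(k₂·C_A^1.5) = (k₁/k₂)·C_A⁻¹·C_C.
= (0.0428×5.410^0.5×0.2670) / (0.478×5.410^1.5) = 0.02658/6.015 = 0.00442.
The undesired path is higher order in A, so low C_A (CSTR or dilute feed) favours R.

0.00442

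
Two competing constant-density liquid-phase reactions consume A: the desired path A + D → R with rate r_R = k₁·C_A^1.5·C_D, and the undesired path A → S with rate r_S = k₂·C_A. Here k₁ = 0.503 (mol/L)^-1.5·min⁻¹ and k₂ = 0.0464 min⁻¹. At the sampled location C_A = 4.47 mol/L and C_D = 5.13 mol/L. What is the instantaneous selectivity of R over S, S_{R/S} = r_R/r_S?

118

S_{R/S} = r_R/r_S = (k₁·C_A^1.5·C_D)/(k₂·C_A) = (k₁/k₂)·C_A^0.5·C_D.
= (0.503×4.470^1.5×5.130) / (0.0464×4.470) = 24.39/0.2074 = 118.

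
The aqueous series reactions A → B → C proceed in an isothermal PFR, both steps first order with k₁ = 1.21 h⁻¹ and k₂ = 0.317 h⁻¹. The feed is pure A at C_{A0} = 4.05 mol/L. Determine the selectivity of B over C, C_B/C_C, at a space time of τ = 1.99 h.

Solving the coupled first-order balances gives C_B(τ) = [k₁/(k₂−k₁)]·C_{A0}·(e^(−k₁τ) − e^(−k₂τ)).
e^(−k₁τ) = e^(−1.21×1.99) = e^(−2.408) = 0.09000; e^(−k₂τ) = e^(−0.6308) = 0.5321.
C_B = 1.21×4.05/(0.317−1.21) × (0.09000−0.5321) = (-5.488)×(-0.4421) = 2.426 mol/L.
C_A = C_{A0}e^(−k₁τ) = 0.3645 mol/L, so C_C = C_{A0}−C_A−C_B = 1.259 mol/L; C_B/C_C = 1.93.

1.93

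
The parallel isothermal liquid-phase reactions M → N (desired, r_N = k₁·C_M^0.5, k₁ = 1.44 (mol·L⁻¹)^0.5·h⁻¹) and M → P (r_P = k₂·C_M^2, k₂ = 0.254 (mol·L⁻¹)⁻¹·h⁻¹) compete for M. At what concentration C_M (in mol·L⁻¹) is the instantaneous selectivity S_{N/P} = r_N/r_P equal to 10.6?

0.659 mol·L⁻¹

S_{N/P} = (k₁/k₂)·C_M^-1.5 ⇒ C_M = (S·k₂/k₁)^(1/(-1.5)).
= (10.6×0.254/1.44)^(-0.6667) = (1.870)^(-0.6667) = 0.659 mol·L⁻¹.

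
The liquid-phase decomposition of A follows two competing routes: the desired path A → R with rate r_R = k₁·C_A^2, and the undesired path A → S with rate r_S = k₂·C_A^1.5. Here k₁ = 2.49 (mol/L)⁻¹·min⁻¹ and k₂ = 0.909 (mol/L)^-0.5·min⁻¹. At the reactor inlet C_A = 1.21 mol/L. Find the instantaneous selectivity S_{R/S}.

S_{R/S} = r_R/r_S = (k₁·C_A^2)/(k₂·C_A^1.5) = (k₁/k₂)·C_A^0.5.
= (2.49×1.210^2) / (0.909×1.210^1.5) = 3.646/1.210 = 3.01.

3.01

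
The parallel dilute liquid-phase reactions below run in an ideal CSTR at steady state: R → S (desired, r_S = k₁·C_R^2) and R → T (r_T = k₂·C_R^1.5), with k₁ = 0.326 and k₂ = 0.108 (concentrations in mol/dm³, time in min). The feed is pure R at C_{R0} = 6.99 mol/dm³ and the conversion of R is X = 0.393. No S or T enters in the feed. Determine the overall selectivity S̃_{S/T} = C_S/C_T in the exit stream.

Exit C_R = C_{R0}(1−X) = 6.99×0.607 = 4.243 mol/dm³.
Rates in a CSTR are evaluated at the outlet concentration: r_S = 0.326×4.243^2 = 5.869, r_T = 0.108×4.243^1.5 = 0.9439.
Overall selectivity = C_S/C_T = r_Sτ/(r_Tτ) = r_S/r_T = 6.22.

6.22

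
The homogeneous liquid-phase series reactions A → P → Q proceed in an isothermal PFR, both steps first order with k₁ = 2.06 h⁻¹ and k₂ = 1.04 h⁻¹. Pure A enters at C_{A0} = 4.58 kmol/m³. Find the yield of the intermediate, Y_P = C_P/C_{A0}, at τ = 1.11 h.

0.431

Solving the coupled first-order balances gives C_P(τ) = [k₁/(k₂−k₁)]·C_{A0}·(e^(−k₁τ) − e^(−k₂τ)).
e^(−k₁τ) = e^(−2.06×1.11) = e^(−2.287) = 0.1016; e^(−k₂τ) = e^(−1.154) = 0.3152.
C_P = 2.06×4.58/(1.04−2.06) × (0.1016−0.3152) = (-9.250)×(-0.2136) = 1.976 kmol/m³.
Y_P = C_P/C_{A0} = 1.976/4.58 = 0.431.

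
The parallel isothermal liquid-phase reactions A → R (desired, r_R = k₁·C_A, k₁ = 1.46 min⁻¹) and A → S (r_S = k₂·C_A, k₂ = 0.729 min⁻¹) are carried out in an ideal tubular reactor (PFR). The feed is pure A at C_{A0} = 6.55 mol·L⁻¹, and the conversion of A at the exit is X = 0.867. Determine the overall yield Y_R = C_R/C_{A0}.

0.578

C_A = C_{A0}(1−X) = 0.8711 mol·L⁻¹.
Both paths are first order in A, so the instantaneous fraction to R is constant: dC_R/d(−C_A) = k₁/(k₁+k₂) = 0.6670.
C_R = 0.6670·(C_{A0}−C_A) = 0.6670×5.679 = 3.79 mol·L⁻¹.
Y_R = C_R/C_{A0} = 3.788/6.55 = 0.578.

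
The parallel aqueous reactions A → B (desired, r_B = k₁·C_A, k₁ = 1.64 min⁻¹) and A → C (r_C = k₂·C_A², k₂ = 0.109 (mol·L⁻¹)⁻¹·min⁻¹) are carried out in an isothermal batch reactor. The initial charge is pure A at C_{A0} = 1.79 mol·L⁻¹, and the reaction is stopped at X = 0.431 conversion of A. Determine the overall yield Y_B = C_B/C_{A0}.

0.394

C_A = C_{A0}(1−X) = 1.019 mol·L⁻¹.
Along a PFR/batch, dC_B/dC_A = −r_B/(r_B+r_C) = −k₁/(k₁+k₂·C_A).
Integrating from C_{A0} to C_A: C_B = (1.64/0.109)·ln[(1.64+0.109·1.79)/(1.64+0.109·1.02)] = 15.05·ln(1.835/1.751) = 0.7058 mol·L⁻¹.
Y_B = C_B/C_{A0} = 0.7058/1.79 = 0.394.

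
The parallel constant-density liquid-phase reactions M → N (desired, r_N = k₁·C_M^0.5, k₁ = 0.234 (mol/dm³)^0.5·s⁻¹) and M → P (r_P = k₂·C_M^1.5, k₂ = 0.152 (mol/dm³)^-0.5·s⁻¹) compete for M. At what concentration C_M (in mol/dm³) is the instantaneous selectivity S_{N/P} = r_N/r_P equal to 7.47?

S_{N/P} = (k₁/k₂)·C_M⁻¹ ⇒ C_M = (S·k₂/k₁)^(-1).
= (7.47×0.152/0.234)^(-1) = (4.852)^(-1) = 0.206 mol/dm³.

0.206 mol/dm³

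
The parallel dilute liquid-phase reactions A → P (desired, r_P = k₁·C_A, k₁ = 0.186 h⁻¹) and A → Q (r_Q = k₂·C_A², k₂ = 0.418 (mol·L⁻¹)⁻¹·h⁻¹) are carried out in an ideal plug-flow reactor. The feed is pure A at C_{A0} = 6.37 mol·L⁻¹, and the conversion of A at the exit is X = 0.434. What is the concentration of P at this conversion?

0.232 mol·L⁻¹

C_A = C_{A0}(1−X) = 3.605 mol·L⁻¹.
Along a PFR/batch, dC_P/dC_A = −r_P/(r_P+r_Q) = −k₁/(k₁+k₂·C_A).
Integrating from C_{A0} to C_A: C_P = (0.186/0.418)·ln[(0.186+0.418·6.37)/(0.186+0.418·3.61)] = 0.4450·ln(2.849/1.693) = 0.2315 mol·L⁻¹.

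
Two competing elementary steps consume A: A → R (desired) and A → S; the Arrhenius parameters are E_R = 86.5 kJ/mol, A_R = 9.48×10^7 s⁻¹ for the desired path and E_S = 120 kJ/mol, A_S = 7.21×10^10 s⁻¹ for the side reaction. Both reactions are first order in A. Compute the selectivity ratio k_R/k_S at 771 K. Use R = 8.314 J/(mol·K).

0.245

With equal orders, S_{R/S} = k_R/k_S = (A_R/A_S)·exp[(E_S−E_R)/(RT)].
(E_S−E_R)/(RT) = (120−86.5)×10³/(8.314×771) = 33500/6410 = 5.226.
k_R/k_S = (9.48×10^7/7.21×10^10)·exp(5.226) = 0.001315 × 186.1 = 0.245.
Since E_R < E_S, lowering the temperature improves selectivity toward R.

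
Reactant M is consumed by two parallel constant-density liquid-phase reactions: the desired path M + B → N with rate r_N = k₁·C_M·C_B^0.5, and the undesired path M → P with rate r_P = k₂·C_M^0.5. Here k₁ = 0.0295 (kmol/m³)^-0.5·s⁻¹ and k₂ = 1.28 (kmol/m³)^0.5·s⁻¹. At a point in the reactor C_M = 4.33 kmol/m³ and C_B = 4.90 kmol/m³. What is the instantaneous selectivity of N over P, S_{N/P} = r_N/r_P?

0.106

S_{N/P} = r_N/r_P = (k₁·C_M·C_B^0.5)/(k₂·C_M^0.5) = (k₁/k₂)·C_M^0.5·C_B^0.5.
= (0.0295×4.330×4.900^0.5) / (1.28×4.330^0.5) = 0.2828/2.664 = 0.106.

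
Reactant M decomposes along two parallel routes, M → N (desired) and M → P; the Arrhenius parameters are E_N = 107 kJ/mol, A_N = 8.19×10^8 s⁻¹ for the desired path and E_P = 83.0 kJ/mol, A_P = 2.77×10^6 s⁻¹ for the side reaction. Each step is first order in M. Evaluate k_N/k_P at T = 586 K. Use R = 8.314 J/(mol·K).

2.14

With equal orders, S_{N/P} = k_N/k_P = (A_N/A_P)·exp[(E_P−E_N)/(RT)].
(E_P−E_N)/(RT) = (83.0−107)×10³/(8.314×586) = -24000/4872 = -4.926.
k_N/k_P = (8.19×10^8/2.77×10^6)·exp(-4.926) = 295.7 × 0.007255 = 2.14.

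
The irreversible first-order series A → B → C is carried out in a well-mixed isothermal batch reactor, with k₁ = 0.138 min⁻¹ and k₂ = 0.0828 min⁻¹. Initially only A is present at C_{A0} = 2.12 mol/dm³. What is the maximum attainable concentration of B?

At the optimum, C_{B,max}/C_{A0} = (k₁/k₂)^[k₂/(k₂−k₁)].
= (0.138/0.0828)^(0.0828/(0.0828−0.138)) = (1.667)^(-1.500) = 0.4648.
C_{B,max} = 0.4648×2.12 = 0.985 mol/dm³.

0.985 mol/dm³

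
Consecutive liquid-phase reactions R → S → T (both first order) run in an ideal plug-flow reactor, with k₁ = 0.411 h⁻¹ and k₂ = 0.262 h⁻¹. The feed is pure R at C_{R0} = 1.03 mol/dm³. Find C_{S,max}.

0.467 mol/dm³

At the optimum, C_{S,max}/C_{R0} = (k₁/k₂)^[k₂/(k₂−k₁)].
= (0.411/0.262)^(0.262/(0.262−0.411)) = (1.569)^(-1.758) = 0.4531.
C_{S,max} = 0.4531×1.03 = 0.467 mol/dm³.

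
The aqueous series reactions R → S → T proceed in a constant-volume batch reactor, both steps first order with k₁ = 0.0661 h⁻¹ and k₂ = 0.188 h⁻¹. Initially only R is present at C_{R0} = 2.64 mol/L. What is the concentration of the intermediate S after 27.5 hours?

For first-order series with pure R initially, C_S(t) = k₁C_{R0}/(k₂−k₁)·(e^(−k₁t) − e^(−k₂t)).
e^(−k₁t) = e^(−0.0661×27.5) = e^(−1.818) = 0.1624; e^(−k₂t) = e^(−5.170) = 0.005685.
C_S = 0.0661×2.64/(0.188−0.0661) × (0.1624−0.005685) = 1.432×0.1567 = 0.2243 mol/L.

0.224 mol/L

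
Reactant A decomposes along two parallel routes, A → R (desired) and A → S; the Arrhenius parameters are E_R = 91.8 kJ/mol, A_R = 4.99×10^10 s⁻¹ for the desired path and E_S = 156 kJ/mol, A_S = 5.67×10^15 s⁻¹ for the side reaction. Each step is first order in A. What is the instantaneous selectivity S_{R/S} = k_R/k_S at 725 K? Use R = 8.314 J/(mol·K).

0.372

k_R/k_S = (A_R/A_S)·exp[−(E_R−E_S)/(RT)] = (A_R/A_S)·exp[(E_S−E_R)/(RT)].
(E_S−E_R)/(RT) = (156−91.8)×10³/(8.314×725) = 64200/6028 = 10.65.
k_R/k_S = (4.99×10^10/5.67×10^15)·exp(10.65) = 8.801×10^-6 × 42231 = 0.372.
Since E_R < E_S, lowering the temperature improves selectivity toward R.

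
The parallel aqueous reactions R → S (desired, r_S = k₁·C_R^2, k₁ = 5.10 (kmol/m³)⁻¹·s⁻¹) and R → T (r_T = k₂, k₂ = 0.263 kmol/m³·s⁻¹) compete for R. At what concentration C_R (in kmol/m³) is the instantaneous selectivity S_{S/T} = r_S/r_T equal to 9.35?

0.694 kmol/m³

S_{S/T} = (k₁/k₂)·C_R^2 ⇒ C_R = (S·k₂/k₁)^(0.5).
= (9.35×0.263/5.10)^(0.5) = (0.4822)^(0.5) = 0.694 kmol/m³.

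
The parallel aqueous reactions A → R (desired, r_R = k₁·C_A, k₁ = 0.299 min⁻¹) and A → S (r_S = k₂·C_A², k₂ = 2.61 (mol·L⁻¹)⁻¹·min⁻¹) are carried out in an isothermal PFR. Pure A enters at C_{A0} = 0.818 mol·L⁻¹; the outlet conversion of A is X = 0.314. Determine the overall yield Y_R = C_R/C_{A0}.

C_A = C_{A0}(1−X) = 0.5611 mol·L⁻¹.
Along a PFR/batch, dC_R/dC_A = −r_R/(r_R+r_S) = −k₁/(k₁+k₂·C_A).
Integrating from C_{A0} to C_A: C_R = (0.299/2.61)·ln[(0.299+2.61·0.818)/(0.299+2.61·0.561)] = 0.1146·ln(2.434/1.764) = 0.03691 mol·L⁻¹.
Y_R = C_R/C_{A0} = 0.03691/0.818 = 0.0451.

0.0451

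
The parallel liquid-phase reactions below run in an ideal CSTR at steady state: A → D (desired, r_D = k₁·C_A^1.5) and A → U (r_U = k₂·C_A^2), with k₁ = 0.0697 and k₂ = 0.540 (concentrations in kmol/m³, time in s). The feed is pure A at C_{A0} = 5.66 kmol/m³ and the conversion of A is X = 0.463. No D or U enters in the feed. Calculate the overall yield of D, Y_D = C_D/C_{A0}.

Exit C_A = C_{A0}(1−X) = 5.66×0.537 = 3.039 kmol/m³.
Rates in a CSTR are evaluated at the outlet concentration: r_D = 0.0697×3.039^1.5 = 0.3693, r_U = 0.540×3.039^2 = 4.989.
Fraction of consumed A going to D: r_D/(r_D+r_U) = 0.06893.
C_D = 0.06893·C_{A0}·X = 0.06893×5.66×0.463 = 0.181 kmol/m³; Y_D = C_D/C_{A0} = 0.0319.

0.0319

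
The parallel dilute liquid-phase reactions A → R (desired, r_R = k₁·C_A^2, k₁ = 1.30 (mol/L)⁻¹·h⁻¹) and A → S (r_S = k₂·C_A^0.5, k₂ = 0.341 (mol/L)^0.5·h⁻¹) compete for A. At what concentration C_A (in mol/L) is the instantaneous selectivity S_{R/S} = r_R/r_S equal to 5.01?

1.20 mol/L

S_{R/S} = (k₁/k₂)·C_A^1.5 ⇒ C_A = (S·k₂/k₁)^(1/1.5).
= (5.01×0.341/1.30)^(0.6667) = (1.314)^(0.6667) = 1.20 mol/L.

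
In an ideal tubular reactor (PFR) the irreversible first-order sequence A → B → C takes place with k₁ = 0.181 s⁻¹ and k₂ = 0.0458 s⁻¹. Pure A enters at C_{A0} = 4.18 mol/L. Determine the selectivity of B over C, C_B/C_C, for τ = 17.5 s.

For first-order series with pure A initially, C_B(τ) = k₁C_{A0}/(k₂−k₁)·(e^(−k₁τ) − e^(−k₂τ)).
e^(−k₁τ) = e^(−0.181×17.5) = e^(−3.167) = 0.04211; e^(−k₂τ) = e^(−0.8015) = 0.4487.
C_B = 0.181×4.18/(0.0458−0.181) × (0.04211−0.4487) = (-5.596)×(-0.4065) = 2.275 mol/L.
C_A = C_{A0}e^(−k₁τ) = 0.1760 mol/L, so C_C = C_{A0}−C_A−C_B = 1.729 mol/L; C_B/C_C = 1.32.

1.32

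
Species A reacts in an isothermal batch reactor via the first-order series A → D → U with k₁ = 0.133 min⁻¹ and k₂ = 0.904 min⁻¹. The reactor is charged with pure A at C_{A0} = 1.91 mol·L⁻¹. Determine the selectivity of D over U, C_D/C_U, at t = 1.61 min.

1.06

The intermediate concentration in a first-order A→B→C sequence is C_D = k₁C_{A0}(e^(−k₁t) − e^(−k₂t))/(k₂−k₁).
e^(−k₁t) = e^(−0.133×1.61) = e^(−0.2141) = 0.8072; e^(−k₂t) = e^(−1.455) = 0.2333.
C_D = 0.133×1.91/(0.904−0.133) × (0.8072−0.2333) = 0.3295×0.5739 = 0.1891 mol·L⁻¹.
C_A = C_{A0}e^(−k₁t) = 1.542 mol·L⁻¹, so C_U = C_{A0}−C_A−C_D = 0.1791 mol·L⁻¹; C_D/C_U = 1.06.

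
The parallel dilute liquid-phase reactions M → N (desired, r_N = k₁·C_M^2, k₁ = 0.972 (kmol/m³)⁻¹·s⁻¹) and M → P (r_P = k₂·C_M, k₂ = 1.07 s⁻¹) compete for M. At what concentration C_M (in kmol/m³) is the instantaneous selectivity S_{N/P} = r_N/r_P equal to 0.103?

S_{N/P} = (k₁/k₂)·C_M ⇒ C_M = S·k₂/k₁.
= 0.103×1.07/0.972 = 0.113 kmol/m³.

0.113 kmol/m³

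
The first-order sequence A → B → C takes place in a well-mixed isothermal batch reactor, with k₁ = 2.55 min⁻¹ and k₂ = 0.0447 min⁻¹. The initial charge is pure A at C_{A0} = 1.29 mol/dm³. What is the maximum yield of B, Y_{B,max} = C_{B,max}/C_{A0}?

At the optimum, C_{B,max}/C_{A0} = (k₁/k₂)^[k₂/(k₂−k₁)].
= (2.55/0.0447)^(0.0447/(0.0447−2.55)) = (57.05)^(-0.01784) = 0.9304.

0.930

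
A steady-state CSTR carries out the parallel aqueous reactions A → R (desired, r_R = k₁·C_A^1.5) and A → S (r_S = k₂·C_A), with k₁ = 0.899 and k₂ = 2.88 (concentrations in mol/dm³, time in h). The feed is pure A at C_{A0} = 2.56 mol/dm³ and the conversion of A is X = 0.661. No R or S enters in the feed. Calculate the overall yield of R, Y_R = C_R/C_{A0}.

0.149

Exit C_A = C_{A0}(1−X) = 2.56×0.339 = 0.8678 mol/dm³.
A CSTR operates uniformly at the exit composition, giving r_R = 0.7268 and r_S = 2.499 (each k·C_A^n at C_A = 0.8678).
Fraction of consumed A going to R: r_R/(r_R+r_S) = 0.2253.
C_R = 0.2253·C_{A0}·X = 0.2253×2.56×0.661 = 0.381 mol/dm³; Y_R = C_R/C_{A0} = 0.149.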